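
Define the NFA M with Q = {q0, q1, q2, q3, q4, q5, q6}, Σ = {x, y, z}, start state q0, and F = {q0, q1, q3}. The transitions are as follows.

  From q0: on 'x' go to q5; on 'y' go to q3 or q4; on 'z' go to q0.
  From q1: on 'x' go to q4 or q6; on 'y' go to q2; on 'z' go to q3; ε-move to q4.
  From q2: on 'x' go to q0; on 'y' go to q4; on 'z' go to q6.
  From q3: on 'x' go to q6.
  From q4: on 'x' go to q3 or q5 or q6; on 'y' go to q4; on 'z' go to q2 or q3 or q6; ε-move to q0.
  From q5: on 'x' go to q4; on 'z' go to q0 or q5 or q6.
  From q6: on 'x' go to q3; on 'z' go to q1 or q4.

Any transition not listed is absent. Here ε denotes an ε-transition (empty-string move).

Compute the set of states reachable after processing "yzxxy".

Start in {q0}.
Read 'y': {q0} → {q0, q3, q4}.
Read 'z': {q0, q3, q4} → {q0, q2, q3, q6}.
Read 'x': {q0, q2, q3, q6} → {q0, q3, q5, q6}.
Read 'x': {q0, q3, q5, q6} → {q0, q3, q4, q5, q6}.
Read 'y': {q0, q3, q4, q5, q6} → {q0, q3, q4}.

{q0, q3, q4}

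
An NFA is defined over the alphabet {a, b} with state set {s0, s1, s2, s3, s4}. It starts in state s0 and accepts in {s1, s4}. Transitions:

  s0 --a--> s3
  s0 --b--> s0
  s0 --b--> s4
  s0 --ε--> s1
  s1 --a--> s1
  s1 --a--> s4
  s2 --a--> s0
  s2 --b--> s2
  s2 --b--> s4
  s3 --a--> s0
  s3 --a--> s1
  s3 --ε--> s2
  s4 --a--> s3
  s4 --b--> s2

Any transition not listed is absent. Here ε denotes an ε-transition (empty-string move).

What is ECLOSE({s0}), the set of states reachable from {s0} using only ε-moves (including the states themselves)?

Begin with {s0}.
ε-move s0 → s1; add s1.

{s0, s1}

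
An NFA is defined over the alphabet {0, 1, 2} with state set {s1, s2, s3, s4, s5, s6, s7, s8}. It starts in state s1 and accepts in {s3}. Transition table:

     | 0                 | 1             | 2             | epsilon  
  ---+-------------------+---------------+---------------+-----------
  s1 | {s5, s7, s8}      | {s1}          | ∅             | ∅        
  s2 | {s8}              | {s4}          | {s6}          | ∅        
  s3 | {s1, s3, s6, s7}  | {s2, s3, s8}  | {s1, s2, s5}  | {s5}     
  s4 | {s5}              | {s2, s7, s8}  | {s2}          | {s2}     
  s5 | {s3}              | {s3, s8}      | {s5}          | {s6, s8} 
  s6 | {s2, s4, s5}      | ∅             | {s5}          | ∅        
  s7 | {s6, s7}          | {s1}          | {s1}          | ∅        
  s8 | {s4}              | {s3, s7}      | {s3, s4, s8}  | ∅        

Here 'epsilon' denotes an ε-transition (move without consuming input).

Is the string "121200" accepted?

No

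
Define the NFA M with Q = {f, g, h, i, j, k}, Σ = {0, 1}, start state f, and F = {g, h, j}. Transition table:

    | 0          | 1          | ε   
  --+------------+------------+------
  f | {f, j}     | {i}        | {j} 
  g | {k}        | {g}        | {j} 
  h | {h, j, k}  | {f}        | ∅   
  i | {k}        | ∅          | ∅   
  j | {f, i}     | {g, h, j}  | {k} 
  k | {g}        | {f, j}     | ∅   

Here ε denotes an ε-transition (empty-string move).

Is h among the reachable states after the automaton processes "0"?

No

Start: ε-closure({f}) = {f, j, k}.
Read '0': {f, j, k} → {f, g, i, j, k}.
State h is not in {f, g, i, j, k}.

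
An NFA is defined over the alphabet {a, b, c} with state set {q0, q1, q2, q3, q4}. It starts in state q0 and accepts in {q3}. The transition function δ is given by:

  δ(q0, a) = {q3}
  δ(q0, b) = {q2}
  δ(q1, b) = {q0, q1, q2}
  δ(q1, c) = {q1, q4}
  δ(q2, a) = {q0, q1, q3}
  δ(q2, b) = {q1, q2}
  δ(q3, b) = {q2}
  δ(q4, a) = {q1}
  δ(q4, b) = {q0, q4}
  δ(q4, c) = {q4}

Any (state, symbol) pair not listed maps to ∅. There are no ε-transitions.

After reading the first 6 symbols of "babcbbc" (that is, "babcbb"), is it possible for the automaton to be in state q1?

Yes

Start in {q0}.
Read 'b': q0→{q2}; now {q2}.
Read 'a': q2→{q0, q1, q3}; now {q0, q1, q3}.
Read 'b': q0→{q2}, q1→{q0, q1, q2}, q3→{q2}; now {q0, q1, q2}.
Read 'c': q0→∅, q1→{q1, q4}, q2→∅; now {q1, q4}.
Read 'b': q1→{q0, q1, q2}, q4→{q0, q4}; now {q0, q1, q2, q4}.
Read 'b': q0→{q2}, q1→{q0, q1, q2}, q2→{q1, q2}, q4→{q0, q4}; now {q0, q1, q2, q4}.
State q1 is in {q0, q1, q2, q4}.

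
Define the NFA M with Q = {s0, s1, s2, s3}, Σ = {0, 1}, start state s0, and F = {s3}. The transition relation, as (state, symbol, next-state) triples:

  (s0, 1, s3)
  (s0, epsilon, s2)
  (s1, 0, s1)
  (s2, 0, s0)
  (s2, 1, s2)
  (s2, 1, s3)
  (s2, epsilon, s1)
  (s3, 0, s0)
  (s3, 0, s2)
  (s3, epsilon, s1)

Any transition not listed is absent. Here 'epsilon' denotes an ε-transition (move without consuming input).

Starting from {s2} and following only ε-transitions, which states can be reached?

{s1, s2}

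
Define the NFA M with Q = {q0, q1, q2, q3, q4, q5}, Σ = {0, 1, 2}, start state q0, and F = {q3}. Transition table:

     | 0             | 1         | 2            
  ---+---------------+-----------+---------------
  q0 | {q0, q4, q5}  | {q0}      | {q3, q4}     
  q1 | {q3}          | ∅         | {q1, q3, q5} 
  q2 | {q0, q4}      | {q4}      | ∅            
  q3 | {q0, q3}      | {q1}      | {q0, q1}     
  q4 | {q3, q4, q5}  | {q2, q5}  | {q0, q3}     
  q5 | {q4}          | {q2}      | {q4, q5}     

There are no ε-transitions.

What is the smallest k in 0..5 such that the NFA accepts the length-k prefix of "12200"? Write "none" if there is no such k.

2

Start in {q0}.
Read '1': q0→{q0}; now {q0}.
Read '2': q0→{q3, q4}; now {q3, q4}.
None of the earlier sets intersect F, but {q3, q4} does.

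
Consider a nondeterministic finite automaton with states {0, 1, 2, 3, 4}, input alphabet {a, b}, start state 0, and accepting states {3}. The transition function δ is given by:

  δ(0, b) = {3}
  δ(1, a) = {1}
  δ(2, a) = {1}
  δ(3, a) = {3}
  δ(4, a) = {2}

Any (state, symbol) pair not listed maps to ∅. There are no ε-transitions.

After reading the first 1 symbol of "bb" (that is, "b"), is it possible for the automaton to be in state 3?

Yes

Start in {0}.
Read 'b': 0→{3}; now {3}.
State 3 is in {3}.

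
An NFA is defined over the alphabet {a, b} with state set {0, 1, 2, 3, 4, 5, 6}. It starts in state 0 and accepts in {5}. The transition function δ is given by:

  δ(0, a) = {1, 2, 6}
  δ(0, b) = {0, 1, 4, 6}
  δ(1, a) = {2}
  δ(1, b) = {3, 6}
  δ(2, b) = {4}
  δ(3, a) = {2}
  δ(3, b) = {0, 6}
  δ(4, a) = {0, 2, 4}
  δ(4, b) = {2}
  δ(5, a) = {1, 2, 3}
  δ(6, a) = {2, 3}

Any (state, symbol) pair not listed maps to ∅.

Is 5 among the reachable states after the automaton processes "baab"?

No

Start in {0}.
Read 'b': 0→{0, 1, 4, 6}; now {0, 1, 4, 6}.
Read 'a': 0→{1, 2, 6}, 1→{2}, 4→{0, 2, 4}, 6→{2, 3}; now {0, 1, 2, 3, 4, 6}.
Read 'a': 0→{1, 2, 6}, 1→{2}, 2→∅, 3→{2}, 4→{0, 2, 4}, 6→{2, 3}; now {0, 1, 2, 3, 4, 6}.
Read 'b': 0→{0, 1, 4, 6}, 1→{3, 6}, 2→{4}, 3→{0, 6}, 4→{2}, 6→∅; now {0, 1, 2, 3, 4, 6}.
State 5 is not in {0, 1, 2, 3, 4, 6}.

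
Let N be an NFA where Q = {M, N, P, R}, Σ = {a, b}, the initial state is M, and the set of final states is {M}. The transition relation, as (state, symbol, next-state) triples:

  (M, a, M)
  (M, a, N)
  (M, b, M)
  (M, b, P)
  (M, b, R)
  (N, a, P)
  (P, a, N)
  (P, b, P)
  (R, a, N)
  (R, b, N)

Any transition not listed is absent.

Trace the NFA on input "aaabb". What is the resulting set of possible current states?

{M, N, P, R}

Start in {M}.
Read 'a': {M} → {M, N}.
Read 'a': {M, N} → {M, N, P}.
Read 'a': {M, N, P} → {M, N, P}.
Read 'b': {M, N, P} → {M, P, R}.
Read 'b': {M, P, R} → {M, N, P, R}.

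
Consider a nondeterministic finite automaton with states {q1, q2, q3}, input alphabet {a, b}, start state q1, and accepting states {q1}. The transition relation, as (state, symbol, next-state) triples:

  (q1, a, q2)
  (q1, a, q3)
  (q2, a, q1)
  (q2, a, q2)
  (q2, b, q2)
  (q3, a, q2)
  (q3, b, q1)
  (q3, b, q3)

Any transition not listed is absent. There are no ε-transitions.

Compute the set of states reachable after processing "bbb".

∅

Start in {q1}.
Read 'b': q1→∅; now ∅.
The set is empty and remains empty for the remaining 2 symbols.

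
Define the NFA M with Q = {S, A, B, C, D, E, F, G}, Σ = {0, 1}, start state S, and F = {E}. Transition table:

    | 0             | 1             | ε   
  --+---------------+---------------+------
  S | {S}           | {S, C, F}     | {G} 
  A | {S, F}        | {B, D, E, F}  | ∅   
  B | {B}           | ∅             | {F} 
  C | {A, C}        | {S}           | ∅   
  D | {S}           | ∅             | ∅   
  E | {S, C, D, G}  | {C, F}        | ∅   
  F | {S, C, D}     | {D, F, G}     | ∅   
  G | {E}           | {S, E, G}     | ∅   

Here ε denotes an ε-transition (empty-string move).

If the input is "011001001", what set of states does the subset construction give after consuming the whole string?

{S, B, C, D, E, F, G}

Start: ε-closure({S}) = {S, G}.
Read '0': {S, G} → {S, E, G}.
Read '1': {S, E, G} → {S, C, E, F, G}.
Read '1': {S, C, E, F, G} → {S, C, D, E, F, G}.
Read '0': {S, C, D, E, F, G} → {S, A, C, D, E, G}.
Read '0': {S, A, C, D, E, G} → {S, A, C, D, E, F, G}.
Read '1': {S, A, C, D, E, F, G} → {S, B, C, D, E, F, G}.
Read '0': {S, B, C, D, E, F, G} → {S, A, B, C, D, E, F, G}.
Read '0': {S, A, B, C, D, E, F, G} → {S, A, B, C, D, E, F, G}.
Read '1': {S, A, B, C, D, E, F, G} → {S, B, C, D, E, F, G}.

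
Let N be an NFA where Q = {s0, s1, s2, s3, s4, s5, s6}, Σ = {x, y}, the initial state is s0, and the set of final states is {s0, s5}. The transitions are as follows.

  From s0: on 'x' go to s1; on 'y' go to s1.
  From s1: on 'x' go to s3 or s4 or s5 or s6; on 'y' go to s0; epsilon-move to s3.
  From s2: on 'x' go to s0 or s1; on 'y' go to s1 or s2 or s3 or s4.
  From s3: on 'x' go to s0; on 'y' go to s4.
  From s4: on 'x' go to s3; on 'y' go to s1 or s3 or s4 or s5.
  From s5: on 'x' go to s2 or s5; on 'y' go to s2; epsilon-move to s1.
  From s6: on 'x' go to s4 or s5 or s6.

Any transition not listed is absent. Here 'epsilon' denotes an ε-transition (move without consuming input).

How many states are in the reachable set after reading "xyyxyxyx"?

7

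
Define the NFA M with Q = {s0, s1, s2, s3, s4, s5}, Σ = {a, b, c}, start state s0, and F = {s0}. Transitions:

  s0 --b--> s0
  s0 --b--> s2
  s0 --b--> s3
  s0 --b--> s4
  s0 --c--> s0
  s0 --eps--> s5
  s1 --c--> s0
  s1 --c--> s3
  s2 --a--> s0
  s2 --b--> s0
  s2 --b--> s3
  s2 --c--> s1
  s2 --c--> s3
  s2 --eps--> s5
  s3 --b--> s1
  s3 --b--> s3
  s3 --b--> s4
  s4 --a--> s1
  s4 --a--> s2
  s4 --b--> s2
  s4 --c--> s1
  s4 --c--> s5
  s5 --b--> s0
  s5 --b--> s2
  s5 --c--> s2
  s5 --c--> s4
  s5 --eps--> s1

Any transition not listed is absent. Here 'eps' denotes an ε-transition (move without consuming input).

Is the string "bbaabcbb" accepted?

Yes

Start: ε-closure({s0}) = {s0, s1, s5}.
Read 'b': {s0, s1, s5} → {s0, s1, s2, s3, s4, s5}.
Read 'b': {s0, s1, s2, s3, s4, s5} → {s0, s1, s2, s3, s4, s5}.
Read 'a': {s0, s1, s2, s3, s4, s5} → {s0, s1, s2, s5}.
Read 'a': {s0, s1, s2, s5} → {s0, s1, s5}.
Read 'b': {s0, s1, s5} → {s0, s1, s2, s3, s4, s5}.
Read 'c': {s0, s1, s2, s3, s4, s5} → {s0, s1, s2, s3, s4, s5}.
Read 'b': {s0, s1, s2, s3, s4, s5} → {s0, s1, s2, s3, s4, s5}.
Read 'b': {s0, s1, s2, s3, s4, s5} → {s0, s1, s2, s3, s4, s5}.
The final set {s0, s1, s2, s3, s4, s5} contains the accepting state s0.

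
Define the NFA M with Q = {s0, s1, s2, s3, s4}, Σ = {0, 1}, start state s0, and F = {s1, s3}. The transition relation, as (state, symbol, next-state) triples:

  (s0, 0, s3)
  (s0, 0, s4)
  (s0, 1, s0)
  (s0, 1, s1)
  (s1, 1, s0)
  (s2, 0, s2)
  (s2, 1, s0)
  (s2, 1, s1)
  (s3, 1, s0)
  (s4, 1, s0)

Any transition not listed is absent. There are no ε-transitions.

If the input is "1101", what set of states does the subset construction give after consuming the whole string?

Start in {s0}.
Read '1': s0→{s0, s1}; now {s0, s1}.
Read '1': s0→{s0, s1}, s1→{s0}; now {s0, s1}.
Read '0': s0→{s3, s4}, s1→∅; now {s3, s4}.
Read '1': s3→{s0}, s4→{s0}; now {s0}.

{s0}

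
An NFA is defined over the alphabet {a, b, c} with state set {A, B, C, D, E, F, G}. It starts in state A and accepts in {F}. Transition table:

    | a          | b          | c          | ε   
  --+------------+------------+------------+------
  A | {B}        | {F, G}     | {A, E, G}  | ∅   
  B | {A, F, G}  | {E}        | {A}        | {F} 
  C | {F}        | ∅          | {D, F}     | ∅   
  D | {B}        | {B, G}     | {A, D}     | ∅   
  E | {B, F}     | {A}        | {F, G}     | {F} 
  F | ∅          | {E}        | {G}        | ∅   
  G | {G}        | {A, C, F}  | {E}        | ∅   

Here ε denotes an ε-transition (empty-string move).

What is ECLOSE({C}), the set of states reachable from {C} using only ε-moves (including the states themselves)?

Begin with {C}.
No ε-moves leave this set, so the closure equals the set itself.

{C}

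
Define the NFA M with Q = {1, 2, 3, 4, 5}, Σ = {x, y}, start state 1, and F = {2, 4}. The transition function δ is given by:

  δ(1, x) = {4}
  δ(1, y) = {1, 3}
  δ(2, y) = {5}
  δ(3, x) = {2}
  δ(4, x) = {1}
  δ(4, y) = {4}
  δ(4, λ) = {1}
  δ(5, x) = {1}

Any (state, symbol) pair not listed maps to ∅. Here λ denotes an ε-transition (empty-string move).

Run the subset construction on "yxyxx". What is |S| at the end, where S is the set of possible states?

2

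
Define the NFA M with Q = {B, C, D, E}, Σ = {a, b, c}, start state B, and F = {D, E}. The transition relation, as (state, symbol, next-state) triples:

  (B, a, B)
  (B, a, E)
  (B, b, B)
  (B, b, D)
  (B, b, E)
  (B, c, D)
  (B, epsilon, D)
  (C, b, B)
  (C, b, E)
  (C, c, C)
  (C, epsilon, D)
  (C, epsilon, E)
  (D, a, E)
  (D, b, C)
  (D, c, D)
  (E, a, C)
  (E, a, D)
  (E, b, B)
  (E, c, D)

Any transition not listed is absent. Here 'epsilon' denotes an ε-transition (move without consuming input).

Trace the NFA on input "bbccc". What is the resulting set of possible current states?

Start: ε-closure({B}) = {B, D}.
Read 'b': {B, D} → {B, C, D, E}.
Read 'b': {B, C, D, E} → {B, C, D, E}.
Read 'c': {B, C, D, E} → {C, D, E}.
Read 'c': {C, D, E} → {C, D, E}.
Read 'c': {C, D, E} → {C, D, E}.

{C, D, E}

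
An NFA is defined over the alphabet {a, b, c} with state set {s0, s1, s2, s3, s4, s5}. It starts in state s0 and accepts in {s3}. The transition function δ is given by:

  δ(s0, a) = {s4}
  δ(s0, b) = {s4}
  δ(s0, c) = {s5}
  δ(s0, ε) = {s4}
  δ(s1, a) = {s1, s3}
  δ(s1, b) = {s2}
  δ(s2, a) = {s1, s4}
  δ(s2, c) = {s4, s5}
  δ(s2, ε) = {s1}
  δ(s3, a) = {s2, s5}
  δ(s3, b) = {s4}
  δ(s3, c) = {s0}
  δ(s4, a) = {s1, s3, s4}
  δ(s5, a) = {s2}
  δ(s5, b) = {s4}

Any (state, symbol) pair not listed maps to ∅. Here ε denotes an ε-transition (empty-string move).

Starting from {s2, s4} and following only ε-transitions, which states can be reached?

{s1, s2, s4}

Begin with {s2, s4}.
ε-move s2 → s1; add s1.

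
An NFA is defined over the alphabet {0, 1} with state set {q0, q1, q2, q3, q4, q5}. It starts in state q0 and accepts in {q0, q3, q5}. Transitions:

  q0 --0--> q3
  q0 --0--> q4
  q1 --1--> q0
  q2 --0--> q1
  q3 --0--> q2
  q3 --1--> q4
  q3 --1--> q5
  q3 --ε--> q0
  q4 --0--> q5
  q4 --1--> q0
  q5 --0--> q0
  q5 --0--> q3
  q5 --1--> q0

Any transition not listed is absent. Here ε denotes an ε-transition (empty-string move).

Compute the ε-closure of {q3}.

{q0, q3}

Begin with {q3}.
ε-move q3 → q0; add q0.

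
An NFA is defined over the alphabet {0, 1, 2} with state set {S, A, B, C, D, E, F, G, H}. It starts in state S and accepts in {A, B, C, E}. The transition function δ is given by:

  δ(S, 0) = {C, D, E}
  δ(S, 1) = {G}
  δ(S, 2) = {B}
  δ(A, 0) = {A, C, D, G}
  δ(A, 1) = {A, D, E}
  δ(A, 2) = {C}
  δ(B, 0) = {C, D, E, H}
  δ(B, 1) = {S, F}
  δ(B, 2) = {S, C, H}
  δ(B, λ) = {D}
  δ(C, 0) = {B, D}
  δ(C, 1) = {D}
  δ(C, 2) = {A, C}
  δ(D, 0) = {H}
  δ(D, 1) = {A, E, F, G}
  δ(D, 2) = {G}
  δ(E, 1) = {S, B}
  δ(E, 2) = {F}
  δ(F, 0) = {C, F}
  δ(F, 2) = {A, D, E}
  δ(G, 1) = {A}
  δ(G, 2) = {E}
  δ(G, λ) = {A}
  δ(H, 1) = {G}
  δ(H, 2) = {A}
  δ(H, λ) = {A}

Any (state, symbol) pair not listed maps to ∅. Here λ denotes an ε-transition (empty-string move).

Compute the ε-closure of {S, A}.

{S, A}

Begin with {S, A}.
No ε-moves leave this set, so the closure equals the set itself.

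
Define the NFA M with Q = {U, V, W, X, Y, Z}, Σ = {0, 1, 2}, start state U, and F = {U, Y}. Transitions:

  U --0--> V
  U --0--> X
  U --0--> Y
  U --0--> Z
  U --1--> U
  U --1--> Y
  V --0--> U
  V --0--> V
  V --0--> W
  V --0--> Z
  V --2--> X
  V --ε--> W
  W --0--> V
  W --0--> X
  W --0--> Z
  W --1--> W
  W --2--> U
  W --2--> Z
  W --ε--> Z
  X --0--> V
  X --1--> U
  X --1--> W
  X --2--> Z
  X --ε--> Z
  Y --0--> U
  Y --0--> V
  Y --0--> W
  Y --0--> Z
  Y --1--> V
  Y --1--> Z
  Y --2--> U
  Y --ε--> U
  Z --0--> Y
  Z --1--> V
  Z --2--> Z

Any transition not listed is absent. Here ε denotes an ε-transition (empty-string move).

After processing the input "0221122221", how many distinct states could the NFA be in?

Start in {U}.
Read '0': {U} → {U, V, W, X, Y, Z}.
Read '2': {U, V, W, X, Y, Z} → {U, X, Z}.
Read '2': {U, X, Z} → {Z}.
Read '1': {Z} → {V, W, Z}.
Read '1': {V, W, Z} → {V, W, Z}.
Read '2': {V, W, Z} → {U, X, Z}.
Read '2': {U, X, Z} → {Z}.
Read '2': {Z} → {Z}.
Read '2': {Z} → {Z}.
Read '1': {Z} → {V, W, Z}.
That set has 3 states.

3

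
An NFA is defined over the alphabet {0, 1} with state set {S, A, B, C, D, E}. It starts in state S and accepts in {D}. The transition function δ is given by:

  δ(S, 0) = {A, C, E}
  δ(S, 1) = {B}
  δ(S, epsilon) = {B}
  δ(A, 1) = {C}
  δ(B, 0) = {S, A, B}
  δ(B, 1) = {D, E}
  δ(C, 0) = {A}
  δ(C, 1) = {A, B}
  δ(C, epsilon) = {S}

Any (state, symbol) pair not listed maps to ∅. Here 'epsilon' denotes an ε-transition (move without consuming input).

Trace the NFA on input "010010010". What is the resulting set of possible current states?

{S, A, B, C, E}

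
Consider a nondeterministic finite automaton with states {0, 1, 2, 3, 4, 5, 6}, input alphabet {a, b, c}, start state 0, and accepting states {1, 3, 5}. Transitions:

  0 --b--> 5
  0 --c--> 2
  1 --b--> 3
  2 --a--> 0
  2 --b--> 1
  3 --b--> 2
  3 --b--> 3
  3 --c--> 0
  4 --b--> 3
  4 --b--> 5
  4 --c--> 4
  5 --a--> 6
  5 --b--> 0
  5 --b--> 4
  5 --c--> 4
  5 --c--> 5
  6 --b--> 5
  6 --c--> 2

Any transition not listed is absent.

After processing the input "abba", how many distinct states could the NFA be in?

0

Start in {0}.
Read 'a': 0→∅; now ∅.
The set is empty and remains empty for the remaining 3 symbols.
That set has 0 states.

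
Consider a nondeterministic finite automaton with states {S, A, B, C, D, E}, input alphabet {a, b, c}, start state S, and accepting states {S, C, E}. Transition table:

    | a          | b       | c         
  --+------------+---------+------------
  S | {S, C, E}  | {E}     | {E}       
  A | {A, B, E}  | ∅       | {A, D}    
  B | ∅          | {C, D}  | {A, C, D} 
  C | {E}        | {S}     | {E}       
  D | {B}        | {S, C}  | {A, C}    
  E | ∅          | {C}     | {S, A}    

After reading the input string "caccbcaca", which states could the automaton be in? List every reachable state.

Start in {S}.
Read 'c': {S} → {E}.
Read 'a': {E} → ∅.
The set is empty and remains empty for the remaining 7 symbols.

∅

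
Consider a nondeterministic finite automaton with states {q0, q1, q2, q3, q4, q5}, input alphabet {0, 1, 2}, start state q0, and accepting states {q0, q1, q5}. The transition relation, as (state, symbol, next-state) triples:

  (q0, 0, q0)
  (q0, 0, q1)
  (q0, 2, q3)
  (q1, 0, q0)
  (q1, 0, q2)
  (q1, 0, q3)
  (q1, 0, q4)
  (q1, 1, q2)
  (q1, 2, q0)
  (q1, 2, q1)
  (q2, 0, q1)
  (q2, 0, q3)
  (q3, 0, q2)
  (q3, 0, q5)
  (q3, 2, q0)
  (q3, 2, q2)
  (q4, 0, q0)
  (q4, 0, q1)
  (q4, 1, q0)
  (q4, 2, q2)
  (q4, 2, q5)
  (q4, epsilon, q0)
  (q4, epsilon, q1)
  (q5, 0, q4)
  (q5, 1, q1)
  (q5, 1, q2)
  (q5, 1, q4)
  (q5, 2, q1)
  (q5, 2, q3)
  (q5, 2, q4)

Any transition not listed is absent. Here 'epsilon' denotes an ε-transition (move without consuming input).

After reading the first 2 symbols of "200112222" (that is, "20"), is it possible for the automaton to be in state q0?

No

Start in {q0}.
Read '2': q0→{q3}; now {q3}.
Read '0': q3→{q2, q5}; now {q2, q5}.
State q0 is not in {q2, q5}.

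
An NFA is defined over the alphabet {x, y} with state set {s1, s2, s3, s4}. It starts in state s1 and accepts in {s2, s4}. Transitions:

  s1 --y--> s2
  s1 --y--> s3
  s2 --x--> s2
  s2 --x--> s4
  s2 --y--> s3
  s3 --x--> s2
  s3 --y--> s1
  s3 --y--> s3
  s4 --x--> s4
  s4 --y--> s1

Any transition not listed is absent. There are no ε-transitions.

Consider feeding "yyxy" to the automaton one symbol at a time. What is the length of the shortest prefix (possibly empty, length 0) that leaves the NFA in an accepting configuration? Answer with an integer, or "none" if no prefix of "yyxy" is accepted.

Start in {s1}.
Read 'y': {s1} → {s2, s3}.
None of the earlier sets intersect F, but {s2, s3} does.

1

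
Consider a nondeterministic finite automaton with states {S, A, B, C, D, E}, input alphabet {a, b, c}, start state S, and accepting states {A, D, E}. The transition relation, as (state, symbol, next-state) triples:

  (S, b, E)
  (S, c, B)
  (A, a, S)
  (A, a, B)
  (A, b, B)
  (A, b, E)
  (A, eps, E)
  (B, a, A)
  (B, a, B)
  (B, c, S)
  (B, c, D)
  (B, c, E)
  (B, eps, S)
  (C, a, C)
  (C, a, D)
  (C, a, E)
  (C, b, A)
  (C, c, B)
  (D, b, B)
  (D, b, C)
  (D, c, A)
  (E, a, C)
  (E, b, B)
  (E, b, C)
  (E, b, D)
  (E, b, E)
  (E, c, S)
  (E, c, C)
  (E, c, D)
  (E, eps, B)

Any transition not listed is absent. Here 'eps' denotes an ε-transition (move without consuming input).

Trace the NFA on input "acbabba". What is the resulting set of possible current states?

Start in {S}.
Read 'a': {S} → ∅.
The set is empty and remains empty for the remaining 6 symbols.

∅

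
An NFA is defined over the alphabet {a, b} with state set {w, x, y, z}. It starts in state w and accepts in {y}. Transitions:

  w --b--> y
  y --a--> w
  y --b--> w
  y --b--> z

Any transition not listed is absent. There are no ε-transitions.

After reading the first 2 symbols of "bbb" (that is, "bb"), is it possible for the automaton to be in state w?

Start in {w}.
Read 'b': w→{y}; now {y}.
Read 'b': y→{w, z}; now {w, z}.
State w is in {w, z}.

Yes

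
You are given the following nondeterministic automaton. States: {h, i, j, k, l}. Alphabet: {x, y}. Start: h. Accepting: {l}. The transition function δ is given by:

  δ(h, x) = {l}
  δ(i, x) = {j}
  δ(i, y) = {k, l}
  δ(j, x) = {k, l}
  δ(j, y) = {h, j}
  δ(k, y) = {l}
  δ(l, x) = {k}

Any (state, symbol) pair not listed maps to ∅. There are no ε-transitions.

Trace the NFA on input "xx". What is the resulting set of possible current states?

Start in {h}.
Read 'x': h→{l}; now {l}.
Read 'x': l→{k}; now {k}.

{k}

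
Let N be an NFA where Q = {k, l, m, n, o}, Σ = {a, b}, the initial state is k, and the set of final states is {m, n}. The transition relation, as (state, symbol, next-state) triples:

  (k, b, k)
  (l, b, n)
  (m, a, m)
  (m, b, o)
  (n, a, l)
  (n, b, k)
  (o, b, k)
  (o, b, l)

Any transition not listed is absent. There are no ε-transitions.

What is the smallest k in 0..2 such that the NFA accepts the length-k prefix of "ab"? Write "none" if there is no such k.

none

Start in {k}.
Read 'a': k→∅; now ∅.
The set is empty and remains empty for the remaining 1 symbol.
No reachable set along the way intersects F.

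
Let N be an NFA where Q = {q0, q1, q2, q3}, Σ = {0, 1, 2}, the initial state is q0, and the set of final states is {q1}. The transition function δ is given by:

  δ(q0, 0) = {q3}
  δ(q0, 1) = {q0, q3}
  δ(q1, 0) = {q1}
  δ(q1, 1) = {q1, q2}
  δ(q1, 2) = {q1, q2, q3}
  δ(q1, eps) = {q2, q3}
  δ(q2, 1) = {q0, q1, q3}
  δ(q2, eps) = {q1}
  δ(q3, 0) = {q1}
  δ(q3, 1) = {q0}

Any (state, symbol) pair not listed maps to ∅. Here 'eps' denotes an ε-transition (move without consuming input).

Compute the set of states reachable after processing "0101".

Start in {q0}.
Read '0': q0→{q3}; now {q3}.
Read '1': q3→{q0}; now {q0}.
Read '0': q0→{q3}; now {q3}.
Read '1': q3→{q0}; now {q0}.

{q0}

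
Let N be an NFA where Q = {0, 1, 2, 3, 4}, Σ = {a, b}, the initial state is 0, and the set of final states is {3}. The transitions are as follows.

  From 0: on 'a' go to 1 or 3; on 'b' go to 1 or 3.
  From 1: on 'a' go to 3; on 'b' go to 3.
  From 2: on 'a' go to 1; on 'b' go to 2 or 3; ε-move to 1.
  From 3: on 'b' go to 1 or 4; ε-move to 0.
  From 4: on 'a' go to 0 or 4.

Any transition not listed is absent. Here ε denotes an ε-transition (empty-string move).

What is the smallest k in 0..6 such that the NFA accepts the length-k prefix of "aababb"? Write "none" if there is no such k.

Start in {0}.
Read 'a': {0} → {0, 1, 3}.
None of the earlier sets intersect F, but {0, 1, 3} does.

1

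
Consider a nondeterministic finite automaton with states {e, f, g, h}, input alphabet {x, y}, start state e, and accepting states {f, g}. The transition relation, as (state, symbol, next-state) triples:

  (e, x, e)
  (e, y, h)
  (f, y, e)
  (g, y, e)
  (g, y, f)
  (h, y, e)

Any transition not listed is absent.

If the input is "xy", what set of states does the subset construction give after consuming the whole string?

Start in {e}.
Read 'x': {e} → {e}.
Read 'y': {e} → {h}.

{h}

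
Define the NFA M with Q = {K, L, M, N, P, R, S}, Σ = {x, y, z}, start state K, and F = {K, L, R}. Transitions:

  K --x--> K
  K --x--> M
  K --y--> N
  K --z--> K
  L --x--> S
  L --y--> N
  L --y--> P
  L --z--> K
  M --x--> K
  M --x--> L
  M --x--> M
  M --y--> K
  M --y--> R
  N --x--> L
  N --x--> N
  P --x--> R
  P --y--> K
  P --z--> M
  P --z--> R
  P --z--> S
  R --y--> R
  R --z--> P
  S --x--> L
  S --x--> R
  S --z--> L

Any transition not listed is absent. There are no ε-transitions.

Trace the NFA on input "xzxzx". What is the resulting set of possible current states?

Start in {K}.
Read 'x': K→{K, M}; now {K, M}.
Read 'z': K→{K}, M→∅; now {K}.
Read 'x': K→{K, M}; now {K, M}.
Read 'z': K→{K}, M→∅; now {K}.
Read 'x': K→{K, M}; now {K, M}.

{K, M}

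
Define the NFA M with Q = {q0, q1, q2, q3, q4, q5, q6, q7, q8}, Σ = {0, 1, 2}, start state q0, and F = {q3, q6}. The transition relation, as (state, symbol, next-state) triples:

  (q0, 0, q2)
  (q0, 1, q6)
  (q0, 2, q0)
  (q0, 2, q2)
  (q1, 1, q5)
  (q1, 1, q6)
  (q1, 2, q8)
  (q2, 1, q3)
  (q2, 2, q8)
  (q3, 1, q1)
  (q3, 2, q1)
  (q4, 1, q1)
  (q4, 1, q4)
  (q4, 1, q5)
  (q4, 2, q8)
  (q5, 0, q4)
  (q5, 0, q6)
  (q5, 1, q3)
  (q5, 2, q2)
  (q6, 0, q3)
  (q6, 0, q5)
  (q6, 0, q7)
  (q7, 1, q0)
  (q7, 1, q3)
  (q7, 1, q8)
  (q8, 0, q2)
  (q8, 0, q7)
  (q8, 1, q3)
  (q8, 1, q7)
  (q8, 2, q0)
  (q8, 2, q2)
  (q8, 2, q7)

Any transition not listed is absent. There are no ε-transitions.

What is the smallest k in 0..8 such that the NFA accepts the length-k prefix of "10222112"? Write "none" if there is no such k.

Start in {q0}.
Read '1': {q0} → {q6}.
None of the earlier sets intersect F, but {q6} does.

1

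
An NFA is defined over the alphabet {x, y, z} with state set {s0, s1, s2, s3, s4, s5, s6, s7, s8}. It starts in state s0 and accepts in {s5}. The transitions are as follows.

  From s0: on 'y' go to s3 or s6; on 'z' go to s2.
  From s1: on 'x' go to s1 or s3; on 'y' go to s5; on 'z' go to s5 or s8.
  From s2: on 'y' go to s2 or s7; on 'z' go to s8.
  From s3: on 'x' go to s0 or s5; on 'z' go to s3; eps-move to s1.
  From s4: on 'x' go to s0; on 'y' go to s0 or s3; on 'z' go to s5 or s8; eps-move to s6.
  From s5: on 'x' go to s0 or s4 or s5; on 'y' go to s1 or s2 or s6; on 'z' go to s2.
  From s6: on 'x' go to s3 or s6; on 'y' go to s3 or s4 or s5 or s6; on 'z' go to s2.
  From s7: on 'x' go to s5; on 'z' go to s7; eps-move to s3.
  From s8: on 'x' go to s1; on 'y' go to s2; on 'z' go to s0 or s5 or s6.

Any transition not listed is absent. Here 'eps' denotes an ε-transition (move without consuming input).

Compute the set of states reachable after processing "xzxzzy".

Start in {s0}.
Read 'x': s0→∅; now ∅.
The set is empty and remains empty for the remaining 5 symbols.

∅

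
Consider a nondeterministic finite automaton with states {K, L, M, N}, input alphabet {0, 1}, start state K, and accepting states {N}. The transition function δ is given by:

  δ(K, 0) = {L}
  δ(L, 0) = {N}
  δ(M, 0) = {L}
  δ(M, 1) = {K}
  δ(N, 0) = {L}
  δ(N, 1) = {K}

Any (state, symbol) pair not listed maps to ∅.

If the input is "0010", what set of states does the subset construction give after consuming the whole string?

{L}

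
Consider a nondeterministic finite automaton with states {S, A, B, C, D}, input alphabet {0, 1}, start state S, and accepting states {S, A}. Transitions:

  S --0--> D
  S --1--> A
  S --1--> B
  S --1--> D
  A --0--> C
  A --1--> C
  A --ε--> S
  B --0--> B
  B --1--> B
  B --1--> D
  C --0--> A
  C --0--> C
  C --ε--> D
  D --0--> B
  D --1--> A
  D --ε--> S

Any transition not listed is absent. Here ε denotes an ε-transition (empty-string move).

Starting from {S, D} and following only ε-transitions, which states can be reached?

Begin with {S, D}.
No ε-moves leave this set, so the closure equals the set itself.

{S, D}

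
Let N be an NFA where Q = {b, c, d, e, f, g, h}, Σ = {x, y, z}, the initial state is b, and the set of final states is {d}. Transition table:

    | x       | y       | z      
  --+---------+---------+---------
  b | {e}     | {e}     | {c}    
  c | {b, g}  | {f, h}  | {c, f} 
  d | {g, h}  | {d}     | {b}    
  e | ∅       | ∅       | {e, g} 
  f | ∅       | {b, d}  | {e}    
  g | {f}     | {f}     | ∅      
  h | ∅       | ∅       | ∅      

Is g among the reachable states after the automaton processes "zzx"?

Yes

Start in {b}.
Read 'z': {b} → {c}.
Read 'z': {c} → {c, f}.
Read 'x': {c, f} → {b, g}.
State g is in {b, g}.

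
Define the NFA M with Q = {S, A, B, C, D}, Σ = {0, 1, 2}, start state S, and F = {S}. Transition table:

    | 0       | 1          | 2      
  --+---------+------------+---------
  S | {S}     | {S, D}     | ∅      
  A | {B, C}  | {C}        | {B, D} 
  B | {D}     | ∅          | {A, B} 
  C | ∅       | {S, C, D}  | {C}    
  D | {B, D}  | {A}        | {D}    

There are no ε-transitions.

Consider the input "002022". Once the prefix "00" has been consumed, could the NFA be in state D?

No

Start in {S}.
Read '0': S→{S}; now {S}.
Read '0': S→{S}; now {S}.
State D is not in {S}.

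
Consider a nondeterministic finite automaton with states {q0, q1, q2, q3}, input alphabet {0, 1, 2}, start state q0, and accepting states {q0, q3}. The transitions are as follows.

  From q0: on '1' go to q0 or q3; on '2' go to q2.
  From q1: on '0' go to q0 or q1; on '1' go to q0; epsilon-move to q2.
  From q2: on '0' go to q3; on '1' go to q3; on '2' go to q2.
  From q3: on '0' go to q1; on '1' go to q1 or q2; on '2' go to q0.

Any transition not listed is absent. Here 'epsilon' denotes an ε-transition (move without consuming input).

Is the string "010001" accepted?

Start in {q0}.
Read '0': {q0} → ∅.
The set is empty and remains empty for the remaining 5 symbols.
The final set ∅ contains no accepting state.

No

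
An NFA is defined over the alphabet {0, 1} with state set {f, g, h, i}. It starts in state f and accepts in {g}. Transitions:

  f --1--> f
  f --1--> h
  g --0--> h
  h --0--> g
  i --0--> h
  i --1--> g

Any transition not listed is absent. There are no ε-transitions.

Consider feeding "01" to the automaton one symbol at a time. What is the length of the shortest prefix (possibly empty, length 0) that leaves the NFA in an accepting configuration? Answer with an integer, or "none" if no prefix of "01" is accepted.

Start in {f}.
Read '0': {f} → ∅.
The set is empty and remains empty for the remaining 1 symbol.
No reachable set along the way intersects F.

none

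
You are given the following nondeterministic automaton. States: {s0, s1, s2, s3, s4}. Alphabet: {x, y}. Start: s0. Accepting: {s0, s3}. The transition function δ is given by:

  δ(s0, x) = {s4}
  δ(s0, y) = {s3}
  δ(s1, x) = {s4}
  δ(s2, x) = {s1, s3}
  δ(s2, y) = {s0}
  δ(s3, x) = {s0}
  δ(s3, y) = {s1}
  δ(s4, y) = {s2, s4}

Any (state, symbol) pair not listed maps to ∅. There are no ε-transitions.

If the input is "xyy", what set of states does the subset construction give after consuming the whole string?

{s0, s2, s4}

Start in {s0}.
Read 'x': s0→{s4}; now {s4}.
Read 'y': s4→{s2, s4}; now {s2, s4}.
Read 'y': s2→{s0}, s4→{s2, s4}; now {s0, s2, s4}.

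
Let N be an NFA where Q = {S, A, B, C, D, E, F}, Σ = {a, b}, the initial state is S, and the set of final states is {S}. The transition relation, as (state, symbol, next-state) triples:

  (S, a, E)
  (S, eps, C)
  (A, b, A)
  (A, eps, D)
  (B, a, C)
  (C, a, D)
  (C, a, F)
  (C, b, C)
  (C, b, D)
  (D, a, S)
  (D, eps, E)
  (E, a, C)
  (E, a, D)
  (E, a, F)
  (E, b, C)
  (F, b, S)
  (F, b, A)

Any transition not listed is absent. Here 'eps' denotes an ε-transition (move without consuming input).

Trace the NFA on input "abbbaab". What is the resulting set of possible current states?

{S, A, C, D, E}

Start: ε-closure({S}) = {S, C}.
Read 'a': {S, C} → {D, E, F}.
Read 'b': {D, E, F} → {S, A, C, D, E}.
Read 'b': {S, A, C, D, E} → {A, C, D, E}.
Read 'b': {A, C, D, E} → {A, C, D, E}.
Read 'a': {A, C, D, E} → {S, C, D, E, F}.
Read 'a': {S, C, D, E, F} → {S, C, D, E, F}.
Read 'b': {S, C, D, E, F} → {S, A, C, D, E}.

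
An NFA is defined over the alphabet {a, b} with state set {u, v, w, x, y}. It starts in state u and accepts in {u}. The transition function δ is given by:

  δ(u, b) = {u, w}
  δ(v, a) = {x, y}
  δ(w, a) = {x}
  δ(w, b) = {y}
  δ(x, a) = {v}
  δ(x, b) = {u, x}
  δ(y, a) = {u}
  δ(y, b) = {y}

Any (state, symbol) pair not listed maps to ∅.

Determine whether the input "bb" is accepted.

Start in {u}.
Read 'b': u→{u, w}; now {u, w}.
Read 'b': u→{u, w}, w→{y}; now {u, w, y}.
The final set {u, w, y} contains the accepting state u.

Yes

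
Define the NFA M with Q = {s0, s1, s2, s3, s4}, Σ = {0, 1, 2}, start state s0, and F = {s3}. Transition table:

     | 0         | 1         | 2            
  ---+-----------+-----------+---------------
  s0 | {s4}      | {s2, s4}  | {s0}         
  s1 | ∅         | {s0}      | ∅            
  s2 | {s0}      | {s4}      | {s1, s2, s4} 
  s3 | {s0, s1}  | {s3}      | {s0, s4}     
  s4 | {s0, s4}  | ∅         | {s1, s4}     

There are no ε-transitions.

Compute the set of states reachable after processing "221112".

∅

Start in {s0}.
Read '2': s0→{s0}; now {s0}.
Read '2': s0→{s0}; now {s0}.
Read '1': s0→{s2, s4}; now {s2, s4}.
Read '1': s2→{s4}, s4→∅; now {s4}.
Read '1': s4→∅; now ∅.
The set is empty and remains empty for the remaining 1 symbol.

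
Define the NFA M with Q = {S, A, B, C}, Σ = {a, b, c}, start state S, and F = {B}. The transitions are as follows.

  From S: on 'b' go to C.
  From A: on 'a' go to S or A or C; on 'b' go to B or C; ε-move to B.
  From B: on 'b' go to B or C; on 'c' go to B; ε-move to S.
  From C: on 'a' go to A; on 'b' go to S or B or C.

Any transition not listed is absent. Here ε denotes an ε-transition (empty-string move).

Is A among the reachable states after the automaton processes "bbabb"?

No

Start in {S}.
Read 'b': {S} → {C}.
Read 'b': {C} → {S, B, C}.
Read 'a': {S, B, C} → {S, A, B}.
Read 'b': {S, A, B} → {S, B, C}.
Read 'b': {S, B, C} → {S, B, C}.
State A is not in {S, B, C}.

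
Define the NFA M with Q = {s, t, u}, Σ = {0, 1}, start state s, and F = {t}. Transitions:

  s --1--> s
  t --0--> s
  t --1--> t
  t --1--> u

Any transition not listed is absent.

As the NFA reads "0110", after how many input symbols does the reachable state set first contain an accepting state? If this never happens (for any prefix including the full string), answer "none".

none

Start in {s}.
Read '0': {s} → ∅.
The set is empty and remains empty for the remaining 3 symbols.
No reachable set along the way intersects F.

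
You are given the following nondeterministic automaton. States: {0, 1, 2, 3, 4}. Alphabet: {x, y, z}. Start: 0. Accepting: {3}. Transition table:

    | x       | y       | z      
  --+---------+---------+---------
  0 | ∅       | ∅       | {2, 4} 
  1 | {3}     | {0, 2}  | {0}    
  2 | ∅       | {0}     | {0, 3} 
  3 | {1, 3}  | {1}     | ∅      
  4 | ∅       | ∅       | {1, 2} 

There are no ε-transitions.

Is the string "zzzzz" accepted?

Yes

Start in {0}.
Read 'z': 0→{2, 4}; now {2, 4}.
Read 'z': 2→{0, 3}, 4→{1, 2}; now {0, 1, 2, 3}.
Read 'z': 0→{2, 4}, 1→{0}, 2→{0, 3}, 3→∅; now {0, 2, 3, 4}.
Read 'z': 0→{2, 4}, 2→{0, 3}, 3→∅, 4→{1, 2}; now {0, 1, 2, 3, 4}.
Read 'z': 0→{2, 4}, 1→{0}, 2→{0, 3}, 3→∅, 4→{1, 2}; now {0, 1, 2, 3, 4}.
The final set {0, 1, 2, 3, 4} contains the accepting state 3.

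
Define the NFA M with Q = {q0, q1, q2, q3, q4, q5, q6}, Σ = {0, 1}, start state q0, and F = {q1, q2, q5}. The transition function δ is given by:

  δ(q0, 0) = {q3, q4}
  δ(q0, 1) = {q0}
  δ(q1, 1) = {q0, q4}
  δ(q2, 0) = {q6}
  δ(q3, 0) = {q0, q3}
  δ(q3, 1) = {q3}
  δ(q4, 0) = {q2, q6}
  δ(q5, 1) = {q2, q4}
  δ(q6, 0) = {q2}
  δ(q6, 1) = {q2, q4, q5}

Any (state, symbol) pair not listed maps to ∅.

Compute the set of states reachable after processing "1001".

Start in {q0}.
Read '1': {q0} → {q0}.
Read '0': {q0} → {q3, q4}.
Read '0': {q3, q4} → {q0, q2, q3, q6}.
Read '1': {q0, q2, q3, q6} → {q0, q2, q3, q4, q5}.

{q0, q2, q3, q4, q5}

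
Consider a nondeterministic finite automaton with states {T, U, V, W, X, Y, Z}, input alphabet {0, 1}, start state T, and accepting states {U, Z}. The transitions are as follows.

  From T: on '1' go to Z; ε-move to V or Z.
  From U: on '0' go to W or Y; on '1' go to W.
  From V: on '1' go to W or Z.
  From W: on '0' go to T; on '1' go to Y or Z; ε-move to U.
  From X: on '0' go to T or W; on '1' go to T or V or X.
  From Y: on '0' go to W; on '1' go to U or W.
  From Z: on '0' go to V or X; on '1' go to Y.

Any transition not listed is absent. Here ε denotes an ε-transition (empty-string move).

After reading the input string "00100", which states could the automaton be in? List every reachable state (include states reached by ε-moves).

{T, U, V, W, X, Y, Z}

Start: ε-closure({T}) = {T, V, Z}.
Read '0': {T, V, Z} → {V, X}.
Read '0': {V, X} → {T, U, V, W, Z}.
Read '1': {T, U, V, W, Z} → {U, W, Y, Z}.
Read '0': {U, W, Y, Z} → {T, U, V, W, X, Y, Z}.
Read '0': {T, U, V, W, X, Y, Z} → {T, U, V, W, X, Y, Z}.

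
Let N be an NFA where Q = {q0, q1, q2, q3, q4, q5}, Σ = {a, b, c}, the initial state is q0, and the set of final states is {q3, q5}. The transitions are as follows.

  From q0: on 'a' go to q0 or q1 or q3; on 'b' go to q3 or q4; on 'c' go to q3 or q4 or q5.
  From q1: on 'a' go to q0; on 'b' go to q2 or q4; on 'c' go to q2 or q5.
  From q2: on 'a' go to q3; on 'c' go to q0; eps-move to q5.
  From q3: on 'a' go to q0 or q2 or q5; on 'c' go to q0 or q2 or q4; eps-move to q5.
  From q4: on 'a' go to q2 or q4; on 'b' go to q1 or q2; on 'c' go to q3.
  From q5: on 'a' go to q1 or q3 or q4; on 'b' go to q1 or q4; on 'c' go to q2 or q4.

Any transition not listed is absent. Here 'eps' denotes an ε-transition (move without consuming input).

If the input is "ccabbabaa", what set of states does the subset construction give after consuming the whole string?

Start in {q0}.
Read 'c': {q0} → {q3, q4, q5}.
Read 'c': {q3, q4, q5} → {q0, q2, q3, q4, q5}.
Read 'a': {q0, q2, q3, q4, q5} → {q0, q1, q2, q3, q4, q5}.
Read 'b': {q0, q1, q2, q3, q4, q5} → {q1, q2, q3, q4, q5}.
Read 'b': {q1, q2, q3, q4, q5} → {q1, q2, q4, q5}.
Read 'a': {q1, q2, q4, q5} → {q0, q1, q2, q3, q4, q5}.
Read 'b': {q0, q1, q2, q3, q4, q5} → {q1, q2, q3, q4, q5}.
Read 'a': {q1, q2, q3, q4, q5} → {q0, q1, q2, q3, q4, q5}.
Read 'a': {q0, q1, q2, q3, q4, q5} → {q0, q1, q2, q3, q4, q5}.

{q0, q1, q2, q3, q4, q5}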